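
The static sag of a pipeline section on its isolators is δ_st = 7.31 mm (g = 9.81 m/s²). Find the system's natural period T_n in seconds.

ω_n = √(g/δ_st) = √(9.81/0.00731) = √1342 = 36.63 rad/s.
T_n = 2π/ω_n = 6.283/36.63 = 0.1715 s.

0.172 s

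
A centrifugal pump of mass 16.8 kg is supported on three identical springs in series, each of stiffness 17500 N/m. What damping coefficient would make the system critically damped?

Series springs: 1/k_eq = 3/17500, so k_eq = 17500/3 = 5833 N/m.
c_c = 2√(k_eq·m) = 2√(5833 × 16.8) = 2 × 313.0 = 626.1 N·s/m.

626 N·s/m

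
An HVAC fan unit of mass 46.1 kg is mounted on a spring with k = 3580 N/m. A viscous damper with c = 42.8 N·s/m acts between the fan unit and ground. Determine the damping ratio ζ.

0.0527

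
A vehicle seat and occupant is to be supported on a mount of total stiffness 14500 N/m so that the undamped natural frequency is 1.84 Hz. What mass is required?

108 kg

ω_n = 2πf_n = 2π × 1.84 = 11.56 rad/s.
m = k/ω_n² = 14500/11.56² = 14500/133.7 = 108.5 kg.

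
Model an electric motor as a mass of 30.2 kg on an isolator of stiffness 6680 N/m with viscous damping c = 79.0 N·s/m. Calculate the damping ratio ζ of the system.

0.0879

ω_n = √(k/m) = √(6680/30.2) = 14.87 rad/s.
Critical damping c_c = 2√(k·m) = 2√(6680 × 30.2) = 898.3 N·s/m, so ζ = c/c_c = 79.0/898.3 = 0.08794.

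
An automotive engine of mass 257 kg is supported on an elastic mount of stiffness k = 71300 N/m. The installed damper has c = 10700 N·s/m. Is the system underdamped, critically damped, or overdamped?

overdamped

c_c = 2√(k·m) = 8561 N·s/m; ζ = c/c_c = 10700/8561 = 1.25.
Since ζ > 1 the system is overdamped.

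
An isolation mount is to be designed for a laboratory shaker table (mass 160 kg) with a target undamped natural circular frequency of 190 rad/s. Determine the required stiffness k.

5780000 N/m

k = m·ω_n² = 160 × 190.0² = 160 × 36100 = 5776000 N/m.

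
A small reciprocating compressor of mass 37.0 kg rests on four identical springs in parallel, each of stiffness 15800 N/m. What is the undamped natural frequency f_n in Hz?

Parallel springs add: k_eq = 4 × 15800 = 63200 N/m.
ω_n = √(k_eq/m) = √(63200/37.0) = √1708 = 41.33 rad/s.
f_n = ω_n/(2π) = 41.33/6.283 = 6.578 Hz.

6.58 Hz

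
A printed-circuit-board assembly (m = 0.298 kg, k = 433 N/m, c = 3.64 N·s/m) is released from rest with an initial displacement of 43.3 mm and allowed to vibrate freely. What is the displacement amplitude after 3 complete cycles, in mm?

2.03 mm

ζ = c/(2√(km)) = 3.64/(2√(433 × 0.298)) = 3.64/22.72 = 0.1602.
Logarithmic decrement δ = 2πζ/√(1 − ζ²) = 2π × 0.1602/√(1 − 0.0257) = 1.020.
After n cycles, x_n/x₀ = e^(−nδ), so x_3 = 43.3 × e^(−3 × 1.020) = 43.3 × 0.04691 = 2.031 mm.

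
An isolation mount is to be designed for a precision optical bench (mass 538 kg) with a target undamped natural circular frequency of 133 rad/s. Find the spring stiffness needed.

9520000 N/m

k = m·ω_n² = 538 × 133.0² = 538 × 17690 = 9517000 N/m.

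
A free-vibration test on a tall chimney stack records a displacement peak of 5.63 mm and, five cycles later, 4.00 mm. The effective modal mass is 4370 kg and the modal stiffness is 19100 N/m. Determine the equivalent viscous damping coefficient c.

199 N·s/m

Logarithmic decrement δ = (1/n)·ln(x₀/x_n) = (1/5)·ln(5.63/4.00) = (1/5)·ln(1.407) = 0.06836.
ζ = δ/√(4π² + δ²) = 0.06836/√(39.48 + 0.00467) = 0.06836/6.284 = 0.01088.
c = ζ · 2√(km) = 0.01088 × 2√(19100 × 4370) = 0.01088 × 18270 = 198.8 N·s/m.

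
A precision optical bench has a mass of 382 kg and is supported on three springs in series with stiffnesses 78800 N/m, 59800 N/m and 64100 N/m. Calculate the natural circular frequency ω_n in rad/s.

Series springs: 1/k_eq = 1/78800 + 1/59800 + 1/64100 = 4.501×10^-5, so k_eq = 22220 N/m.
ω_n = √(k_eq/m) = √(22220/382) = √58.16 = 7.626 rad/s.

7.63 rad/s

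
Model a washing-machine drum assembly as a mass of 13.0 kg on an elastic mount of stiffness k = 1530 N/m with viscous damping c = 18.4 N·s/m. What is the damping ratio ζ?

ω_n = √(k/m) = √(1530/13.0) = 10.85 rad/s.
Critical damping c_c = 2√(k·m) = 2√(1530 × 13.0) = 282.1 N·s/m, so ζ = c/c_c = 18.4/282.1 = 0.06523.

0.0652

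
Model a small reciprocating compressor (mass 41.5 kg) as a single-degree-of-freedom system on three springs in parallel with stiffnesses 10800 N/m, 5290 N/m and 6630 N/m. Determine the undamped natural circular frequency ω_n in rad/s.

Parallel springs add: k_eq = 10800 + 5290 + 6630 = 22720 N/m.
ω_n = √(k_eq/m) = √(22720/41.5) = √547.5 = 23.40 rad/s.

23.4 rad/s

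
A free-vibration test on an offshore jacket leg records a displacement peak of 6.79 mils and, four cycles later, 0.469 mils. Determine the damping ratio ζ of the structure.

Logarithmic decrement δ = (1/n)·ln(x₀/x_n) = (1/4)·ln(6.79/0.469) = (1/4)·ln(14.48) = 0.6682.
ζ = δ/√(4π² + δ²) = 0.6682/√(39.48 + 0.446) = 0.6682/6.319 = 0.1057.

0.106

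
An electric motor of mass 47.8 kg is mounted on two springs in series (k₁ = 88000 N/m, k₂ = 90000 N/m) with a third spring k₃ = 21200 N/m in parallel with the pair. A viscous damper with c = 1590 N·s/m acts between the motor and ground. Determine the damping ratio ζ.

Series pair: k_s = k₁k₂/(k₁+k₂) = (88000)(90000)/(88000 + 90000) = 44490 N/m. In parallel with k₃: k_eq = 44490 + 21200 = 65690 N/m.
ω_n = √(k_eq/m) = √(65690/47.8) = 37.07 rad/s.
Critical damping c_c = 2√(k_eq·m) = 2√(65690 × 47.8) = 3544 N·s/m, so ζ = c/c_c = 1590/3544 = 0.4486.

0.449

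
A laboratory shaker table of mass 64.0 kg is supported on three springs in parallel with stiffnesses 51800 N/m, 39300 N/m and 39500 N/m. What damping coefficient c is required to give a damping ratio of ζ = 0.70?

4050 N·s/m

Parallel springs add: k_eq = 51800 + 39300 + 39500 = 130600 N/m.
c_c = 2√(k_eq·m) = 2√(130600 × 64.0) = 5782 N·s/m.
c = ζ·c_c = 0.70 × 5782 = 4048 N·s/m.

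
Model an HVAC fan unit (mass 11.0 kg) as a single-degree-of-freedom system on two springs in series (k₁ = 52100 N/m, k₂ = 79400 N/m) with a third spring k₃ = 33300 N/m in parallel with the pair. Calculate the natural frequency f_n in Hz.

12.2 Hz

Series pair: k_s = k₁k₂/(k₁+k₂) = (52100)(79400)/(52100 + 79400) = 31460 N/m. In parallel with k₃: k_eq = 31460 + 33300 = 64760 N/m.
ω_n = √(k_eq/m) = √(64760/11.0) = √5887 = 76.73 rad/s.
f_n = ω_n/(2π) = 76.73/6.283 = 12.21 Hz.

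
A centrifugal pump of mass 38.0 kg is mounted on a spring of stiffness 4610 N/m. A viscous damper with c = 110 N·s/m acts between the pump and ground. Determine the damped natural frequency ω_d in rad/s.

ω_n = √(k/m) = √(4610/38.0) = 11.01 rad/s.
Critical damping c_c = 2√(k·m) = 2√(4610 × 38.0) = 837.1 N·s/m, so ζ = c/c_c = 110/837.1 = 0.1314.
ω_d = ω_n√(1 − ζ²) = 11.01 × √(1 − 0.0173) = 10.92 rad/s.

10.9 rad/s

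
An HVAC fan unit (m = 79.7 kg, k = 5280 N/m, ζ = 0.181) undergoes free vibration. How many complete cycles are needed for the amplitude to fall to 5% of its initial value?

3 cycles

Logarithmic decrement δ = 2πζ/√(1 − ζ²) = 2π × 0.1810/√(1 − 0.0328) = 1.156.
x_n/x₀ = e^(−nδ) ≤ 0.05; take ln: n ≥ ln(1/0.05)/δ = 2.996/1.156 = 2.591.
So 3 complete cycles are required.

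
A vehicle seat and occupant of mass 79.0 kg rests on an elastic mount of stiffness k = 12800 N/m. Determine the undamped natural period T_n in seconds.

0.494 s

ω_n = √(k/m) = √(12800/79.0) = √162.0 = 12.73 rad/s.
T_n = 2π/ω_n = 6.283/12.73 = 0.4936 s.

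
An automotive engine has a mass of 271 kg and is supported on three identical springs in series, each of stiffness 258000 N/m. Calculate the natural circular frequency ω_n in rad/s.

17.8 rad/s

Series springs: 1/k_eq = 3/258000, so k_eq = 258000/3 = 86000 N/m.
ω_n = √(k_eq/m) = √(86000/271) = √317.3 = 17.81 rad/s.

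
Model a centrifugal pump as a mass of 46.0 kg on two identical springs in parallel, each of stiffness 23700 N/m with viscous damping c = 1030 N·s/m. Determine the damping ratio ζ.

0.349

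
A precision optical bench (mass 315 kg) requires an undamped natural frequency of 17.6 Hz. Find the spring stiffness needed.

ω_n = 2πf_n = 2π × 17.6 = 110.6 rad/s.
k = m·ω_n² = 315 × 110.6² = 315 × 12230 = 3852000 N/m.

3850000 N/m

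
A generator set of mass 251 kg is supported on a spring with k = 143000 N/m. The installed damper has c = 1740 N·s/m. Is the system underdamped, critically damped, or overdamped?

c_c = 2√(k·m) = 11980 N·s/m; ζ = c/c_c = 1740/11980 = 0.145.
Since ζ < 1 the system is underdamped.

underdamped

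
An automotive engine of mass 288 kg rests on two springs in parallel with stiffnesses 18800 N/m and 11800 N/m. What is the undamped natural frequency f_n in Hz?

Parallel springs add: k_eq = 18800 + 11800 = 30600 N/m.
ω_n = √(k_eq/m) = √(30600/288) = √106.2 = 10.31 rad/s.
f_n = ω_n/(2π) = 10.31/6.283 = 1.641 Hz.

1.64 Hz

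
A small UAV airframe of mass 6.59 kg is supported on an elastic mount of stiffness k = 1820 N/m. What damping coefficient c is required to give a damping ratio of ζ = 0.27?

59.1 N·s/m

c_c = 2√(k·m) = 2√(1820 × 6.59) = 219.0 N·s/m.
c = ζ·c_c = 0.27 × 219.0 = 59.14 N·s/m.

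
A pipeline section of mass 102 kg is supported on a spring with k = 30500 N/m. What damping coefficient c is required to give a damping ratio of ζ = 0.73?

c_c = 2√(k·m) = 2√(30500 × 102) = 3528 N·s/m.
c = ζ·c_c = 0.73 × 3528 = 2575 N·s/m.

2580 N·s/m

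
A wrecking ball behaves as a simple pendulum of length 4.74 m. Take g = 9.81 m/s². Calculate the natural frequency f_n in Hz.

0.229 Hz

For a simple pendulum ω_n = √(g/L) = √(9.81/4.74) = √2.070 = 1.439 rad/s.
f_n = ω_n/(2π) = 1.439/6.283 = 0.2290 Hz.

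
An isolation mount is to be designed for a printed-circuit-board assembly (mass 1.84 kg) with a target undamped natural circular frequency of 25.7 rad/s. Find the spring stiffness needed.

1220 N/m

k = m·ω_n² = 1.84 × 25.70² = 1.84 × 660.5 = 1215 N/m.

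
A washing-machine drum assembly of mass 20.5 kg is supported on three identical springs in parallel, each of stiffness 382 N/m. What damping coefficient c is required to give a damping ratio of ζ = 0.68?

208 N·s/m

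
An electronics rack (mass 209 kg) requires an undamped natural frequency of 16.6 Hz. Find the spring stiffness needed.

2270000 N/m

ω_n = 2πf_n = 2π × 16.6 = 104.3 rad/s.
k = m·ω_n² = 209 × 104.3² = 209 × 10880 = 2274000 N/m.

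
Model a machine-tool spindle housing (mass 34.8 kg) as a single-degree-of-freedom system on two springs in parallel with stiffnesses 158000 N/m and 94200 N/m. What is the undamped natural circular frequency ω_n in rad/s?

85.1 rad/s

Parallel springs add: k_eq = 158000 + 94200 = 252200 N/m.
ω_n = √(k_eq/m) = √(252200/34.8) = √7247 = 85.13 rad/s.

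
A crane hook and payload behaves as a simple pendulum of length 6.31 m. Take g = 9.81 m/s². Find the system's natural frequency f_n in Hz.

For a simple pendulum ω_n = √(g/L) = √(9.81/6.31) = √1.555 = 1.247 rad/s.
f_n = ω_n/(2π) = 1.247/6.283 = 0.1984 Hz.

0.198 Hz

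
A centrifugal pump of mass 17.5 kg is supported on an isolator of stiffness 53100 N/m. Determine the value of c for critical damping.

1930 N·s/m

c_c = 2√(k·m) = 2√(53100 × 17.5) = 2 × 964.0 = 1928 N·s/m.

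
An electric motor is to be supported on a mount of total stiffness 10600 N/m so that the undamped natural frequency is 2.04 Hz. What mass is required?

ω_n = 2πf_n = 2π × 2.04 = 12.82 rad/s.
m = k/ω_n² = 10600/12.82² = 10600/164.3 = 64.52 kg.

64.5 kg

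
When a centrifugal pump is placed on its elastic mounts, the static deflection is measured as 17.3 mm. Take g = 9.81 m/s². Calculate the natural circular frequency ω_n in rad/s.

ω_n = √(g/δ_st) = √(9.81/0.0173) = √567.1 = 23.81 rad/s.

23.8 rad/s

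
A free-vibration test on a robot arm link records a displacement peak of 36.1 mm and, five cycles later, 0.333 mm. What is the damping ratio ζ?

Logarithmic decrement δ = (1/n)·ln(x₀/x_n) = (1/5)·ln(36.1/0.333) = (1/5)·ln(108.4) = 0.9372.
ζ = δ/√(4π² + δ²) = 0.9372/√(39.48 + 0.878) = 0.9372/6.353 = 0.1475.

0.148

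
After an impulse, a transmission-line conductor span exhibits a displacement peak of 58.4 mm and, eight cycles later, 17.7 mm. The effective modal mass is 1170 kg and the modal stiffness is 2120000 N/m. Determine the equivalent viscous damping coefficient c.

Logarithmic decrement δ = (1/n)·ln(x₀/x_n) = (1/8)·ln(58.4/17.7) = (1/8)·ln(3.299) = 0.1492.
ζ = δ/√(4π² + δ²) = 0.1492/√(39.48 + 0.0223) = 0.1492/6.285 = 0.02374.
c = ζ · 2√(km) = 0.02374 × 2√(2120000 × 1170) = 0.02374 × 99610 = 2365 N·s/m.

2360 N·s/m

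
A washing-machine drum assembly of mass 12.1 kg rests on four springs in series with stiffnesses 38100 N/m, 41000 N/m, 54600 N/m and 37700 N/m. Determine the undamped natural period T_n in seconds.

0.214 s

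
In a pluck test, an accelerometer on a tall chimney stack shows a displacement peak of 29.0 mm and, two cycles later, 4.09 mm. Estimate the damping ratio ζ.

0.154

Logarithmic decrement δ = (1/n)·ln(x₀/x_n) = (1/2)·ln(29.0/4.09) = (1/2)·ln(7.090) = 0.9794.
ζ = δ/√(4π² + δ²) = 0.9794/√(39.48 + 0.959) = 0.9794/6.359 = 0.1540.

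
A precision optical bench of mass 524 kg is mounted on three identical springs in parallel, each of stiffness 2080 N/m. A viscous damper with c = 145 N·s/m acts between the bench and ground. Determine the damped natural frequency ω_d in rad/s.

3.45 rad/s

Parallel springs add: k_eq = 3 × 2080 = 6240 N/m.
ω_n = √(k_eq/m) = √(6240/524) = 3.451 rad/s.
Critical damping c_c = 2√(k_eq·m) = 2√(6240 × 524) = 3616 N·s/m, so ζ = c/c_c = 145/3616 = 0.04009.
ω_d = ω_n√(1 − ζ²) = 3.451 × √(1 − 0.00161) = 3.448 rad/s.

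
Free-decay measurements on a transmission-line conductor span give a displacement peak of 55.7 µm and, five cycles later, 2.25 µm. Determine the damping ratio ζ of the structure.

0.102

Logarithmic decrement δ = (1/n)·ln(x₀/x_n) = (1/5)·ln(55.7/2.25) = (1/5)·ln(24.76) = 0.6418.
ζ = δ/√(4π² + δ²) = 0.6418/√(39.48 + 0.412) = 0.6418/6.316 = 0.1016.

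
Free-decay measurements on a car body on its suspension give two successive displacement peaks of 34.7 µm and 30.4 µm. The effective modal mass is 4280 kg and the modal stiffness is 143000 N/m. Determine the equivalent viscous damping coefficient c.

1040 N·s/m

Logarithmic decrement δ = (1/n)·ln(x₀/x_n) = (1/1)·ln(34.7/30.4) = (1/1)·ln(1.141) = 0.1323.
ζ = δ/√(4π² + δ²) = 0.1323/√(39.48 + 0.0175) = 0.1323/6.285 = 0.02105.
c = ζ · 2√(km) = 0.02105 × 2√(143000 × 4280) = 0.02105 × 49480 = 1042 N·s/m.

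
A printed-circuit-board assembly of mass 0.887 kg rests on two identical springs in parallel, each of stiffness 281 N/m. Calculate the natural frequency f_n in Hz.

4.01 Hz

Parallel springs add: k_eq = 2 × 281 = 562.0 N/m.
ω_n = √(k_eq/m) = √(562.0/0.887) = √633.6 = 25.17 rad/s.
f_n = ω_n/(2π) = 25.17/6.283 = 4.006 Hz.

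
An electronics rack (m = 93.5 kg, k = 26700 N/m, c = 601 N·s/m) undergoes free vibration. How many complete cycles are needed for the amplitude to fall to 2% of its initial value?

4 cycles

ζ = c/(2√(km)) = 601/(2√(26700 × 93.5)) = 601/3160 = 0.1902.
Logarithmic decrement δ = 2πζ/√(1 − ζ²) = 2π × 0.1902/√(1 − 0.0362) = 1.217.
x_n/x₀ = e^(−nδ) ≤ 0.02; take ln: n ≥ ln(1/0.02)/δ = 3.912/1.217 = 3.214.
So 4 complete cycles are required.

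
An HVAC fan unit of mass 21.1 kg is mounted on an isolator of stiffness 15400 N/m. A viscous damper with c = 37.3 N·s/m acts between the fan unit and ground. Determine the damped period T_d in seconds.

0.233 s

ω_n = √(k/m) = √(15400/21.1) = 27.02 rad/s.
Critical damping c_c = 2√(k·m) = 2√(15400 × 21.1) = 1140 N·s/m, so ζ = c/c_c = 37.3/1140 = 0.03272.
ω_d = ω_n√(1 − ζ²) = 27.02 × √(1 − 0.00107) = 27.00 rad/s.
T_d = 2π/ω_d = 0.2327 s.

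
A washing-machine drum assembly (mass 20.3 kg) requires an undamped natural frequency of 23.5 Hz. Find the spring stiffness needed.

443000 N/m

ω_n = 2πf_n = 2π × 23.5 = 147.7 rad/s.
k = m·ω_n² = 20.3 × 147.7² = 20.3 × 21800 = 442600 N/m.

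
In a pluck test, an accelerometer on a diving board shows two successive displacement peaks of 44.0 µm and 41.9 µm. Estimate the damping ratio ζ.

Logarithmic decrement δ = (1/n)·ln(x₀/x_n) = (1/1)·ln(44.0/41.9) = (1/1)·ln(1.050) = 0.04890.
ζ = δ/√(4π² + δ²) = 0.04890/√(39.48 + 0.00239) = 0.04890/6.283 = 0.007783.

0.00778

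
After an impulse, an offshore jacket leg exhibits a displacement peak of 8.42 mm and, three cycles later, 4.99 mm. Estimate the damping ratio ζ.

Logarithmic decrement δ = (1/n)·ln(x₀/x_n) = (1/3)·ln(8.42/4.99) = (1/3)·ln(1.687) = 0.1744.
ζ = δ/√(4π² + δ²) = 0.1744/√(39.48 + 0.0304) = 0.1744/6.286 = 0.02774.

0.0277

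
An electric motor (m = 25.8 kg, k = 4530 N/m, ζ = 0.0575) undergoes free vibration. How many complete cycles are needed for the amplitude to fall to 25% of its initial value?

Logarithmic decrement δ = 2πζ/√(1 − ζ²) = 2π × 0.05750/√(1 − 0.00331) = 0.3619.
x_n/x₀ = e^(−nδ) ≤ 0.25; take ln: n ≥ ln(1/0.25)/δ = 1.386/0.3619 = 3.831.
So 4 complete cycles are required.

4 cycles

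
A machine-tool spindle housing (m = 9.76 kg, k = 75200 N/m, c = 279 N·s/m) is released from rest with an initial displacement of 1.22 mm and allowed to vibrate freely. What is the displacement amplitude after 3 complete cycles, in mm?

0.0544 mm

ζ = c/(2√(km)) = 279/(2√(75200 × 9.76)) = 279/1713 = 0.1628.
Logarithmic decrement δ = 2πζ/√(1 − ζ²) = 2π × 0.1628/√(1 − 0.0265) = 1.037.
After n cycles, x_n/x₀ = e^(−nδ), so x_3 = 1.22 × e^(−3 × 1.037) = 1.22 × 0.04456 = 0.05437 mm.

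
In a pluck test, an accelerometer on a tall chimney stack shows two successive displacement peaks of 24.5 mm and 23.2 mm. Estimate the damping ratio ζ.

0.00868

Logarithmic decrement δ = (1/n)·ln(x₀/x_n) = (1/1)·ln(24.5/23.2) = (1/1)·ln(1.056) = 0.05452.
ζ = δ/√(4π² + δ²) = 0.05452/√(39.48 + 0.00297) = 0.05452/6.283 = 0.008677.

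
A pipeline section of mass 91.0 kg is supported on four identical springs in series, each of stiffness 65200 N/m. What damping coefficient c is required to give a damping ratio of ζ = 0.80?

Series springs: 1/k_eq = 4/65200, so k_eq = 65200/4 = 16300 N/m.
c_c = 2√(k_eq·m) = 2√(16300 × 91.0) = 2436 N·s/m.
c = ζ·c_c = 0.80 × 2436 = 1949 N·s/m.

1950 N·s/m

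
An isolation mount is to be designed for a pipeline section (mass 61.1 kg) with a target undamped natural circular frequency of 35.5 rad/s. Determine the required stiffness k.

77000 N/m

k = m·ω_n² = 61.1 × 35.50² = 61.1 × 1260 = 77000 N/m.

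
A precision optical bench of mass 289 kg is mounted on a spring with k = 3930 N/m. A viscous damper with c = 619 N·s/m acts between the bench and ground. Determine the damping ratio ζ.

ω_n = √(k/m) = √(3930/289) = 3.688 rad/s.
Critical damping c_c = 2√(k·m) = 2√(3930 × 289) = 2131 N·s/m, so ζ = c/c_c = 619/2131 = 0.2904.

0.290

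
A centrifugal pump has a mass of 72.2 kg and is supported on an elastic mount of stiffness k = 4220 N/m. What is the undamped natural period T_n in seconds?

0.822 s

ω_n = √(k/m) = √(4220/72.2) = √58.45 = 7.645 rad/s.
T_n = 2π/ω_n = 6.283/7.645 = 0.8218 s.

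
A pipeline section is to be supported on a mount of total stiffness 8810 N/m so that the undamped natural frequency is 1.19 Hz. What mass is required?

ω_n = 2πf_n = 2π × 1.19 = 7.477 rad/s.
m = k/ω_n² = 8810/7.477² = 8810/55.91 = 157.6 kg.

158 kg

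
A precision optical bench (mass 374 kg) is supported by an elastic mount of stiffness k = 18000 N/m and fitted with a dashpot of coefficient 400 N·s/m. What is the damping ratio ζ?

0.0771

ω_n = √(k/m) = √(18000/374) = 6.937 rad/s.
Critical damping c_c = 2√(k·m) = 2√(18000 × 374) = 5189 N·s/m, so ζ = c/c_c = 400/5189 = 0.07708.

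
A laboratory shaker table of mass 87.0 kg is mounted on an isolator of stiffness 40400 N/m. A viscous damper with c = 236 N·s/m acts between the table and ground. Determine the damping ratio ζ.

0.0629

ω_n = √(k/m) = √(40400/87.0) = 21.55 rad/s.
Critical damping c_c = 2√(k·m) = 2√(40400 × 87.0) = 3750 N·s/m, so ζ = c/c_c = 236/3750 = 0.06294.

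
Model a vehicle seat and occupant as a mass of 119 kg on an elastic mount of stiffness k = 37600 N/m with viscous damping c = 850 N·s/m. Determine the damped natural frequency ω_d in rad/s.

17.4 rad/s

ω_n = √(k/m) = √(37600/119) = 17.78 rad/s.
Critical damping c_c = 2√(k·m) = 2√(37600 × 119) = 4231 N·s/m, so ζ = c/c_c = 850/4231 = 0.2009.
ω_d = ω_n√(1 − ζ²) = 17.78 × √(1 − 0.0404) = 17.41 rad/s.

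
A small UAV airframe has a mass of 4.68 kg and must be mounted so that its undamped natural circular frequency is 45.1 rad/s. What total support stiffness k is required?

9520 N/m

k = m·ω_n² = 4.68 × 45.10² = 4.68 × 2034 = 9519 N/m.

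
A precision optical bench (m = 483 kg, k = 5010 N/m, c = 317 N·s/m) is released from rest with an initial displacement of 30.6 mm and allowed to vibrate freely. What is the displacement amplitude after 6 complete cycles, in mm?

0.644 mm

ζ = c/(2√(km)) = 317/(2√(5010 × 483)) = 317/3111 = 0.1019.
Logarithmic decrement δ = 2πζ/√(1 − ζ²) = 2π × 0.1019/√(1 − 0.0104) = 0.6436.
After n cycles, x_n/x₀ = e^(−nδ), so x_6 = 30.6 × e^(−6 × 0.6436) = 30.6 × 0.02104 = 0.6438 mm.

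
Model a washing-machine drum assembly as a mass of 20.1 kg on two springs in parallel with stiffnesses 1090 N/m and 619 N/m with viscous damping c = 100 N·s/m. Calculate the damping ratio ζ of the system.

0.270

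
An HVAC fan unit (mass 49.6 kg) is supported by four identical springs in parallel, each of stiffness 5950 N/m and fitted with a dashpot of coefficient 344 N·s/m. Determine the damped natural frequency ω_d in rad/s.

Parallel springs add: k_eq = 4 × 5950 = 23800 N/m.
ω_n = √(k_eq/m) = √(23800/49.6) = 21.91 rad/s.
Critical damping c_c = 2√(k_eq·m) = 2√(23800 × 49.6) = 2173 N·s/m, so ζ = c/c_c = 344/2173 = 0.1583.
ω_d = ω_n√(1 − ζ²) = 21.91 × √(1 − 0.0251) = 21.63 rad/s.

21.6 rad/s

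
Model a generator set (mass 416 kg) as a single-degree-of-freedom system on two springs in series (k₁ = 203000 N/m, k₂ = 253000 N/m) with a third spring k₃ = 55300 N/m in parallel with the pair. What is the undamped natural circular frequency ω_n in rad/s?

Series pair: k_s = k₁k₂/(k₁+k₂) = (203000)(253000)/(203000 + 253000) = 112600 N/m. In parallel with k₃: k_eq = 112600 + 55300 = 167900 N/m.
ω_n = √(k_eq/m) = √(167900/416) = √403.7 = 20.09 rad/s.

20.1 rad/s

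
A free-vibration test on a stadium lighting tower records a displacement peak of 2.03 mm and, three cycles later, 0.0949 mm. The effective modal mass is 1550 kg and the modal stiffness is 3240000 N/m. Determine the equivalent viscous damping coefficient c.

Logarithmic decrement δ = (1/n)·ln(x₀/x_n) = (1/3)·ln(2.03/0.0949) = (1/3)·ln(21.39) = 1.021.
ζ = δ/√(4π² + δ²) = 1.021/√(39.48 + 1.04) = 1.021/6.366 = 0.1604.
c = ζ · 2√(km) = 0.1604 × 2√(3240000 × 1550) = 0.1604 × 141700 = 22730 N·s/m.

22700 N·s/m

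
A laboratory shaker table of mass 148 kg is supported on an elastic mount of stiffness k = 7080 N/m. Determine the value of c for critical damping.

2050 N·s/m

c_c = 2√(k·m) = 2√(7080 × 148) = 2 × 1024 = 2047 N·s/m.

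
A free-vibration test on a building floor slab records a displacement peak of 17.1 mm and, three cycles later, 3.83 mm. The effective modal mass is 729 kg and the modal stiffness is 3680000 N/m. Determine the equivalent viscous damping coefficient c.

Logarithmic decrement δ = (1/n)·ln(x₀/x_n) = (1/3)·ln(17.1/3.83) = (1/3)·ln(4.465) = 0.4987.
ζ = δ/√(4π² + δ²) = 0.4987/√(39.48 + 0.249) = 0.4987/6.303 = 0.07913.
c = ζ · 2√(km) = 0.07913 × 2√(3680000 × 729) = 0.07913 × 103600 = 8197 N·s/m.

8200 N·s/m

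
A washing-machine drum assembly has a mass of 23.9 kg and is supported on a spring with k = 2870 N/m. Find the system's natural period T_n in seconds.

0.573 s

ω_n = √(k/m) = √(2870/23.9) = √120.1 = 10.96 rad/s.
T_n = 2π/ω_n = 6.283/10.96 = 0.5734 s.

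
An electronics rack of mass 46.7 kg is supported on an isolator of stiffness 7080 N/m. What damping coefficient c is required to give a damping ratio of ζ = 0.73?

840 N·s/m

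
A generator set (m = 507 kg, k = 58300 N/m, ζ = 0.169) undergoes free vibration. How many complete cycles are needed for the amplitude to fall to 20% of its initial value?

Logarithmic decrement δ = 2πζ/√(1 − ζ²) = 2π × 0.1690/√(1 − 0.0286) = 1.077.
x_n/x₀ = e^(−nδ) ≤ 0.2; take ln: n ≥ ln(1/0.2)/δ = 1.609/1.077 = 1.494.
So 2 complete cycles are required.

2 cycles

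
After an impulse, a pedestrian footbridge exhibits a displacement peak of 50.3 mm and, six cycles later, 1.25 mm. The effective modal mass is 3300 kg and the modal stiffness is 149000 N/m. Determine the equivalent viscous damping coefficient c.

4330 N·s/m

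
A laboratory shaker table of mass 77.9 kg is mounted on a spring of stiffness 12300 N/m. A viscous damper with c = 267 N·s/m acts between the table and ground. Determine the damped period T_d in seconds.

ω_n = √(k/m) = √(12300/77.9) = 12.57 rad/s.
Critical damping c_c = 2√(k·m) = 2√(12300 × 77.9) = 1958 N·s/m, so ζ = c/c_c = 267/1958 = 0.1364.
ω_d = ω_n√(1 − ζ²) = 12.57 × √(1 − 0.0186) = 12.45 rad/s.
T_d = 2π/ω_d = 0.5047 s.

0.505 s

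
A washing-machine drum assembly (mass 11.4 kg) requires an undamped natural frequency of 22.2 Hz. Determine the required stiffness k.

222000 N/m

ω_n = 2πf_n = 2π × 22.2 = 139.5 rad/s.
k = m·ω_n² = 11.4 × 139.5² = 11.4 × 19460 = 221800 N/m.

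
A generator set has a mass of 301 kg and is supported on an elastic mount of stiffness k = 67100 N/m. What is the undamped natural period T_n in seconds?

ω_n = √(k/m) = √(67100/301) = √222.9 = 14.93 rad/s.
T_n = 2π/ω_n = 6.283/14.93 = 0.4208 s.

0.421 s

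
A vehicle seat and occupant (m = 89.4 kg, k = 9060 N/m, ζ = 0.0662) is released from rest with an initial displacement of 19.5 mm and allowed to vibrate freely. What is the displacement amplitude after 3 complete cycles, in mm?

Logarithmic decrement δ = 2πζ/√(1 − ζ²) = 2π × 0.06620/√(1 − 0.00438) = 0.4169.
After n cycles, x_n/x₀ = e^(−nδ), so x_3 = 19.5 × e^(−3 × 0.4169) = 19.5 × 0.2863 = 5.584 mm.

5.58 mm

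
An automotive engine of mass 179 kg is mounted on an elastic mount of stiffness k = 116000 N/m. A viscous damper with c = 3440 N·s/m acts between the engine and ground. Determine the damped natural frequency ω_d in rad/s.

ω_n = √(k/m) = √(116000/179) = 25.46 rad/s.
Critical damping c_c = 2√(k·m) = 2√(116000 × 179) = 9114 N·s/m, so ζ = c/c_c = 3440/9114 = 0.3775.
ω_d = ω_n√(1 − ζ²) = 25.46 × √(1 − 0.142) = 23.57 rad/s.

23.6 rad/s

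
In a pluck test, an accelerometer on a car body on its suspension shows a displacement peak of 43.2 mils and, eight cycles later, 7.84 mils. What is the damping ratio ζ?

Logarithmic decrement δ = (1/n)·ln(x₀/x_n) = (1/8)·ln(43.2/7.84) = (1/8)·ln(5.510) = 0.2133.
ζ = δ/√(4π² + δ²) = 0.2133/√(39.48 + 0.0455) = 0.2133/6.287 = 0.03393.

0.0339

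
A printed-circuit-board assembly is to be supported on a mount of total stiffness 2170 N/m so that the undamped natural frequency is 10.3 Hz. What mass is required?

ω_n = 2πf_n = 2π × 10.3 = 64.72 rad/s.
m = k/ω_n² = 2170/64.72² = 2170/4188 = 0.5181 kg.

0.518 kg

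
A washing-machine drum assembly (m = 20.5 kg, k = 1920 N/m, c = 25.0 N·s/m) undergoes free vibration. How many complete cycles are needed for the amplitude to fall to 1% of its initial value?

ζ = c/(2√(km)) = 25.0/(2√(1920 × 20.5)) = 25.0/396.8 = 0.06301.
Logarithmic decrement δ = 2πζ/√(1 − ζ²) = 2π × 0.06301/√(1 − 0.00397) = 0.3967.
x_n/x₀ = e^(−nδ) ≤ 0.01; take ln: n ≥ ln(1/0.01)/δ = 4.605/0.3967 = 11.61.
So 12 complete cycles are required.

12 cycles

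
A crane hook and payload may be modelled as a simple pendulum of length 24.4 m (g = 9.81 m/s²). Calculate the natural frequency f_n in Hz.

For a simple pendulum ω_n = √(g/L) = √(9.81/24.4) = √0.4020 = 0.6341 rad/s.
f_n = ω_n/(2π) = 0.6341/6.283 = 0.1009 Hz.

0.101 Hz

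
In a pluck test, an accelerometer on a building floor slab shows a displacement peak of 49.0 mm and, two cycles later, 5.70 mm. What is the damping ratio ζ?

0.169

Logarithmic decrement δ = (1/n)·ln(x₀/x_n) = (1/2)·ln(49.0/5.70) = (1/2)·ln(8.596) = 1.076.
ζ = δ/√(4π² + δ²) = 1.076/√(39.48 + 1.16) = 1.076/6.375 = 0.1687.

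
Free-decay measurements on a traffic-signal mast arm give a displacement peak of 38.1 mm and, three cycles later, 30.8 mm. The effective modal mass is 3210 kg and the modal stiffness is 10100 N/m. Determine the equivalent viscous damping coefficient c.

Logarithmic decrement δ = (1/n)·ln(x₀/x_n) = (1/3)·ln(38.1/30.8) = (1/3)·ln(1.237) = 0.07090.
ζ = δ/√(4π² + δ²) = 0.07090/√(39.48 + 0.00503) = 0.07090/6.284 = 0.01128.
c = ζ · 2√(km) = 0.01128 × 2√(10100 × 3210) = 0.01128 × 11390 = 128.5 N·s/m.

128 N·s/m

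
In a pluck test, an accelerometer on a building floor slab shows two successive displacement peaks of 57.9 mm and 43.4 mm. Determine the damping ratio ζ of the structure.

Logarithmic decrement δ = (1/n)·ln(x₀/x_n) = (1/1)·ln(57.9/43.4) = (1/1)·ln(1.334) = 0.2883.
ζ = δ/√(4π² + δ²) = 0.2883/√(39.48 + 0.0831) = 0.2883/6.290 = 0.04583.

0.0458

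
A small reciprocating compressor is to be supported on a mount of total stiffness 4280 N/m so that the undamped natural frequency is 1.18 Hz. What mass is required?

ω_n = 2πf_n = 2π × 1.18 = 7.414 rad/s.
m = k/ω_n² = 4280/7.414² = 4280/54.97 = 77.86 kg.

77.9 kg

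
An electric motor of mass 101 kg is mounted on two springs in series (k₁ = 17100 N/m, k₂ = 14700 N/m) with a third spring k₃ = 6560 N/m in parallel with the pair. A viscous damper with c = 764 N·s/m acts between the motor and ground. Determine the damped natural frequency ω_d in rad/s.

Series pair: k_s = k₁k₂/(k₁+k₂) = (17100)(14700)/(17100 + 14700) = 7905 N/m. In parallel with k₃: k_eq = 7905 + 6560 = 14460 N/m.
ω_n = √(k_eq/m) = √(14460/101) = 11.97 rad/s.
Critical damping c_c = 2√(k_eq·m) = 2√(14460 × 101) = 2417 N·s/m, so ζ = c/c_c = 764/2417 = 0.3160.
ω_d = ω_n√(1 − ζ²) = 11.97 × √(1 − 0.0999) = 11.35 rad/s.

11.4 rad/s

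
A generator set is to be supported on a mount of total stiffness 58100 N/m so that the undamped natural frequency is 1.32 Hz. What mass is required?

845 kg

ω_n = 2πf_n = 2π × 1.32 = 8.294 rad/s.
m = k/ω_n² = 58100/8.294² = 58100/68.79 = 844.6 kg.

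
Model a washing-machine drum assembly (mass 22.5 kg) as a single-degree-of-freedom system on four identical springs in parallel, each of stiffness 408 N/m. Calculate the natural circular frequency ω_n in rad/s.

Parallel springs add: k_eq = 4 × 408 = 1632 N/m.
ω_n = √(k_eq/m) = √(1632/22.5) = √72.53 = 8.517 rad/s.

8.52 rad/s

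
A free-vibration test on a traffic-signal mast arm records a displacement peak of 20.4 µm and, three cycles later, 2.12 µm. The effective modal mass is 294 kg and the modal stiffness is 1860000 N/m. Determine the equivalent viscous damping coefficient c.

5580 N·s/m

Logarithmic decrement δ = (1/n)·ln(x₀/x_n) = (1/3)·ln(20.4/2.12) = (1/3)·ln(9.623) = 0.7547.
ζ = δ/√(4π² + δ²) = 0.7547/√(39.48 + 0.570) = 0.7547/6.328 = 0.1193.
c = ζ · 2√(km) = 0.1193 × 2√(1860000 × 294) = 0.1193 × 46770 = 5578 N·s/m.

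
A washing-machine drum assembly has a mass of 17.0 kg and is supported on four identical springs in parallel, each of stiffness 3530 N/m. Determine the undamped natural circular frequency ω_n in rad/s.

Parallel springs add: k_eq = 4 × 3530 = 14120 N/m.
ω_n = √(k_eq/m) = √(14120/17.0) = √830.6 = 28.82 rad/s.

28.8 rad/s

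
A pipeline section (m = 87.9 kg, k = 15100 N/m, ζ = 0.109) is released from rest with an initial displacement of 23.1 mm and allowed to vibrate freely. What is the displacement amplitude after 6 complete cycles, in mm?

Logarithmic decrement δ = 2πζ/√(1 − ζ²) = 2π × 0.1090/√(1 − 0.0119) = 0.6890.
After n cycles, x_n/x₀ = e^(−nδ), so x_6 = 23.1 × e^(−6 × 0.6890) = 23.1 × 0.01602 = 0.3701 mm.

0.370 mm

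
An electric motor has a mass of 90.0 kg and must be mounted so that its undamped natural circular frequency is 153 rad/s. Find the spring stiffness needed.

2110000 N/m

k = m·ω_n² = 90.0 × 153.0² = 90.0 × 23410 = 2107000 N/m.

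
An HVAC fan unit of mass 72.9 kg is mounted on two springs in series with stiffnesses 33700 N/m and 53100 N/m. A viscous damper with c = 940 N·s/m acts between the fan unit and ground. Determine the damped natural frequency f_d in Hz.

Series springs: 1/k_eq = 1/33700 + 1/53100 = 4.851×10^-5, so k_eq = 20620 N/m.
ω_n = √(k_eq/m) = √(20620/72.9) = 16.82 rad/s.
Critical damping c_c = 2√(k_eq·m) = 2√(20620 × 72.9) = 2452 N·s/m, so ζ = c/c_c = 940/2452 = 0.3834.
ω_d = ω_n√(1 − ζ²) = 16.82 × √(1 − 0.147) = 15.53 rad/s.
f_d = ω_d/(2π) = 2.472 Hz.

2.47 Hz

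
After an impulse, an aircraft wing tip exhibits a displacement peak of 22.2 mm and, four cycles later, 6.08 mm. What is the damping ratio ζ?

0.0515

Logarithmic decrement δ = (1/n)·ln(x₀/x_n) = (1/4)·ln(22.2/6.08) = (1/4)·ln(3.651) = 0.3238.
ζ = δ/√(4π² + δ²) = 0.3238/√(39.48 + 0.105) = 0.3238/6.292 = 0.05146.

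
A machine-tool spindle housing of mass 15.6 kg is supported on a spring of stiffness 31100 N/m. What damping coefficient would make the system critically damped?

1390 N·s/m

c_c = 2√(k·m) = 2√(31100 × 15.6) = 2 × 696.5 = 1393 N·s/m.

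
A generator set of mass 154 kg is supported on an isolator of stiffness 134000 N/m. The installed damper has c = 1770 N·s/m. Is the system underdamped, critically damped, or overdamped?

underdamped

c_c = 2√(k·m) = 9085 N·s/m; ζ = c/c_c = 1770/9085 = 0.195.
Since ζ < 1 the system is underdamped.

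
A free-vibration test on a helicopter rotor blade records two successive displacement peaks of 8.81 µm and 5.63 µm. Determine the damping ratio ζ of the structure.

Logarithmic decrement δ = (1/n)·ln(x₀/x_n) = (1/1)·ln(8.81/5.63) = (1/1)·ln(1.565) = 0.4478.
ζ = δ/√(4π² + δ²) = 0.4478/√(39.48 + 0.201) = 0.4478/6.299 = 0.07109.

0.0711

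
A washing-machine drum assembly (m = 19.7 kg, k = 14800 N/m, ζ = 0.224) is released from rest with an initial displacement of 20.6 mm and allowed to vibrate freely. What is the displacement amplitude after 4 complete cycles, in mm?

Logarithmic decrement δ = 2πζ/√(1 − ζ²) = 2π × 0.2240/√(1 − 0.0502) = 1.444.
After n cycles, x_n/x₀ = e^(−nδ), so x_4 = 20.6 × e^(−4 × 1.444) = 20.6 × 0.003099 = 0.06385 mm.

0.0638 mm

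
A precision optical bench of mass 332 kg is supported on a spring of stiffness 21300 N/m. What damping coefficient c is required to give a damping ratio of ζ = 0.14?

745 N·s/m

c_c = 2√(k·m) = 2√(21300 × 332) = 5318 N·s/m.
c = ζ·c_c = 0.14 × 5318 = 744.6 N·s/m.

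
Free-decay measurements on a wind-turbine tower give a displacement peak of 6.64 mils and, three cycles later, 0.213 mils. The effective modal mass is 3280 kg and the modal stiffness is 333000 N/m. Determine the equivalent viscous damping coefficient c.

Logarithmic decrement δ = (1/n)·ln(x₀/x_n) = (1/3)·ln(6.64/0.213) = (1/3)·ln(31.17) = 1.147.
ζ = δ/√(4π² + δ²) = 1.147/√(39.48 + 1.31) = 1.147/6.387 = 0.1795.
c = ζ · 2√(km) = 0.1795 × 2√(333000 × 3280) = 0.1795 × 66100 = 11870 N·s/m.

11900 N·s/m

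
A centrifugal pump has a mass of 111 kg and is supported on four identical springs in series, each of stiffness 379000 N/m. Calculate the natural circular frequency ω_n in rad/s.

Series springs: 1/k_eq = 4/379000, so k_eq = 379000/4 = 94750 N/m.
ω_n = √(k_eq/m) = √(94750/111) = √853.6 = 29.22 rad/s.

29.2 rad/s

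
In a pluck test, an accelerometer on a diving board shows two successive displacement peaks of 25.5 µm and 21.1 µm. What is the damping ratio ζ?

0.0301

Logarithmic decrement δ = (1/n)·ln(x₀/x_n) = (1/1)·ln(25.5/21.1) = (1/1)·ln(1.209) = 0.1894.
ζ = δ/√(4π² + δ²) = 0.1894/√(39.48 + 0.0359) = 0.1894/6.286 = 0.03013.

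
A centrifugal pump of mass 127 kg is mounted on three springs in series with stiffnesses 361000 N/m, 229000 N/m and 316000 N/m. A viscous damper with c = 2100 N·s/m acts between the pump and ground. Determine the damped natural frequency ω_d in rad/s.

26.4 rad/s

Series springs: 1/k_eq = 1/361000 + 1/229000 + 1/316000 = 1.030×10^-5, so k_eq = 97070 N/m.
ω_n = √(k_eq/m) = √(97070/127) = 27.65 rad/s.
Critical damping c_c = 2√(k_eq·m) = 2√(97070 × 127) = 7022 N·s/m, so ζ = c/c_c = 2100/7022 = 0.2990.
ω_d = ω_n√(1 − ζ²) = 27.65 × √(1 − 0.0894) = 26.38 rad/s.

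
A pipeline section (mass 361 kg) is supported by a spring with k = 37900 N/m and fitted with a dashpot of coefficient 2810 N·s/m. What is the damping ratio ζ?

0.380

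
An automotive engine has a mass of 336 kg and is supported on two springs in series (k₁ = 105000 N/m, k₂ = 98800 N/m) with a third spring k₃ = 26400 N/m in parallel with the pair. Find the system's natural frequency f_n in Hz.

Series pair: k_s = k₁k₂/(k₁+k₂) = (105000)(98800)/(105000 + 98800) = 50900 N/m. In parallel with k₃: k_eq = 50900 + 26400 = 77300 N/m.
ω_n = √(k_eq/m) = √(77300/336) = √230.1 = 15.17 rad/s.
f_n = ω_n/(2π) = 15.17/6.283 = 2.414 Hz.

2.41 Hz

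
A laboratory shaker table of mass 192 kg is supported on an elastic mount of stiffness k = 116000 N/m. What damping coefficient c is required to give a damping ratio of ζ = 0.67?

c_c = 2√(k·m) = 2√(116000 × 192) = 9439 N·s/m.
c = ζ·c_c = 0.67 × 9439 = 6324 N·s/m.

6320 N·s/m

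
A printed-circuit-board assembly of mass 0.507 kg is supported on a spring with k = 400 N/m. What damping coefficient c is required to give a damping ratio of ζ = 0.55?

15.7 N·s/m

c_c = 2√(k·m) = 2√(400.0 × 0.507) = 28.48 N·s/m.
c = ζ·c_c = 0.55 × 28.48 = 15.66 N·s/m.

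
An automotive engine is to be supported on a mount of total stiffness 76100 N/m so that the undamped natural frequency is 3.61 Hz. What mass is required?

ω_n = 2πf_n = 2π × 3.61 = 22.68 rad/s.
m = k/ω_n² = 76100/22.68² = 76100/514.5 = 147.9 kg.

148 kg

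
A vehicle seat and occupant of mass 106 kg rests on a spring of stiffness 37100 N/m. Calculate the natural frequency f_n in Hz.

2.98 Hz

ω_n = √(k/m) = √(37100/106) = √350.0 = 18.71 rad/s.
f_n = ω_n/(2π) = 18.71/6.283 = 2.978 Hz.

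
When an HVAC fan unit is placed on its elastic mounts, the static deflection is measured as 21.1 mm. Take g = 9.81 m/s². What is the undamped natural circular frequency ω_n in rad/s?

21.6 rad/s

ω_n = √(g/δ_st) = √(9.81/0.0211) = √464.9 = 21.56 rad/s.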